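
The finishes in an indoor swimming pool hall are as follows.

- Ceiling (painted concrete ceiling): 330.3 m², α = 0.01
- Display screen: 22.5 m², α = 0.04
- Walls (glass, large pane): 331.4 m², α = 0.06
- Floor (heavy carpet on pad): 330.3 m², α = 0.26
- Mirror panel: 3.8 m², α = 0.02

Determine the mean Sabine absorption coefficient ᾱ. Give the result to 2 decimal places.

0.11

S = Σ Sᵢ = 330.3 + 22.5 + 331.4 + 330.3 + 3.8 = 1018.3 m².
Weighted sum Σ Sα = 110.041.
ᾱ = 110.041 / 1018.3 = 0.11.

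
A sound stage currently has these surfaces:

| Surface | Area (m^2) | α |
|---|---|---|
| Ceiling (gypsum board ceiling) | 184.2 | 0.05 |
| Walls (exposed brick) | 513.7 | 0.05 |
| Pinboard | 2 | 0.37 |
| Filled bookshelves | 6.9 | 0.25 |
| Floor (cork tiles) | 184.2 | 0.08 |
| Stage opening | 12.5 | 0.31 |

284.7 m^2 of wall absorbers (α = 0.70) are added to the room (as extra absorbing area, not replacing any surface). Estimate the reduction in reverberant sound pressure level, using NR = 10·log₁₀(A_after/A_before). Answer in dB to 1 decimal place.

Summing Sᵢαᵢ: 9.210 + 25.685 + 0.740 + 1.725 + 14.736 + 3.875 → A_before = 55.971 sabins.
Treatment contributes 284.7·0.70 = 199.290 sabins.
A_after = 55.971 + 199.290 = 255.261 sabins.
Reduction = 10 log₁₀(A_after/A_before) = 10 log₁₀(4.5606) = 6.6 dB.

6.6 dB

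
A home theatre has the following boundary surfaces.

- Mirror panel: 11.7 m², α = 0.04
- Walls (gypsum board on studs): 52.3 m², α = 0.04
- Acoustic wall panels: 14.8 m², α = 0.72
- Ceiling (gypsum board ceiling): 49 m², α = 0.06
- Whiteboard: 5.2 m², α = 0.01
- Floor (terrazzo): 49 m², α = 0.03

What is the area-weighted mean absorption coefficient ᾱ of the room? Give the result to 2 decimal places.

Total surface area S = 182.0 m².
Σ(Sᵢαᵢ) = 11.7×0.04 + 52.3×0.04 + 14.8×0.72 + 49×0.06 + 5.2×0.01 + 49×0.03 = 17.678.
ᾱ = A/S = 0.10.

0.10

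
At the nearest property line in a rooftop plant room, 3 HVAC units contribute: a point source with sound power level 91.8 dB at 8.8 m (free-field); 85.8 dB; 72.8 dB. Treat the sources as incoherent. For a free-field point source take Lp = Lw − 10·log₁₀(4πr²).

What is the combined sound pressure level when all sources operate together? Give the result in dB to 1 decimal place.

86.0 dB

Source at 8.8 m: Lp = 91.8 − 10·log₁₀(4π·8.8²) = 91.8 − 10·log₁₀(973.140) = 61.9 dB.
Σ 10^(Lᵢ/10) = 4.008e+08.
Combined level = 10 log₁₀(4.008e+08) = 86.0 dB.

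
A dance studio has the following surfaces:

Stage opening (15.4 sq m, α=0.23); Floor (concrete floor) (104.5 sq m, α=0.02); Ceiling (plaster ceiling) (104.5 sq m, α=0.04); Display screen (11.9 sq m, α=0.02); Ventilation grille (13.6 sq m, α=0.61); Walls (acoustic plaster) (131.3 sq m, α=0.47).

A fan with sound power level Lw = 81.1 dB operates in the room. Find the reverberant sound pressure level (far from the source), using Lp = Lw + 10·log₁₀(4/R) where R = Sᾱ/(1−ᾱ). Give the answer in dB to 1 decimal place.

A = 80.057 sabins; S = 381.2 sq m.
ᾱ = 0.2100, so room constant R = A/(1−ᾱ) = 101.338 sq m.
Lp = Lw + 10 log₁₀(4/R) = 81.1 -14.04 = 67.1 dB.

67.1 dB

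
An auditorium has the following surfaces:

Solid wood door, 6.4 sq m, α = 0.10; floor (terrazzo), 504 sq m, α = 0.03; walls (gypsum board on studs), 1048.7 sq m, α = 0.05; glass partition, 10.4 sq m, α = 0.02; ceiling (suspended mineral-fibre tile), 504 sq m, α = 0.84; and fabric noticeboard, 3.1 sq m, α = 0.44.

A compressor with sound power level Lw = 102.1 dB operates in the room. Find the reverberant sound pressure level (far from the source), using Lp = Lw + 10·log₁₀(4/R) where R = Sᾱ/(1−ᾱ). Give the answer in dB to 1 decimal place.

80.0 dB

Σ(Sᵢαᵢ) = 6.4×0.10 + 504×0.03 + 1048.7×0.05 + 10.4×0.02 + 504×0.84 + 3.1×0.44 = 493.127; total area S = 2076.6 sq m.
ᾱ = 0.2375, so room constant R = A/(1−ᾱ) = 646.724 sq m.
Lp = 102.1 + 10·log₁₀(4/646.724) = 102.1 + (-22.09) = 80.0 dB.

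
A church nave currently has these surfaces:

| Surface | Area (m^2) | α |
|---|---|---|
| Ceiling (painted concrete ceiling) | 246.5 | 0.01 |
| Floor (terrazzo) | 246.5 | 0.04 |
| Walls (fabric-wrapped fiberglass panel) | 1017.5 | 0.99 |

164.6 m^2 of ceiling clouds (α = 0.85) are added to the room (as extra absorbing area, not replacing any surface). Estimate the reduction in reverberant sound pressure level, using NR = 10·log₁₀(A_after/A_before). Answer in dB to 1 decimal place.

Total absorption A_before = 246.5×0.01 + 246.5×0.04 + 1017.5×0.99
  = 2.465 + 9.860 + 1007.325 = 1019.650 m^2 sabins.
Treatment contributes 164.6·0.85 = 139.910 sabins.
New total A_after = 1159.560 sabins.
NR = 10·log₁₀(1159.560/1019.650) = 0.6 dB.

0.6 dB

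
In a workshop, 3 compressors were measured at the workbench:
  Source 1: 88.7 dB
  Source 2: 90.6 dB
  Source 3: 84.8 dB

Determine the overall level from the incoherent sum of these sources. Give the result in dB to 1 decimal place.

Sum in the linear (power) domain: Σ 10^(Lᵢ/10) = 10^(88.7/10) + 10^(90.6/10) + 10^(84.8/10) = 2.191e+09.
L_total = 10·log₁₀(2.191e+09) = 93.4 dB.

93.4 dB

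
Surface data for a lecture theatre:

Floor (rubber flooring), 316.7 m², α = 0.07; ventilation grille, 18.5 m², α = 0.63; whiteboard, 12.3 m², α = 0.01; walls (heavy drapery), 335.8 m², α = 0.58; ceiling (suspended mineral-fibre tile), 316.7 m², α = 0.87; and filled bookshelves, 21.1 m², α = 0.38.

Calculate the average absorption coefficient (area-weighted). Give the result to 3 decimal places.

0.502

Total surface area S = 1021.1 m².
Σ(Sᵢαᵢ) = 316.7·0.07 + 18.5·0.63 + 12.3·0.01 + 335.8·0.58 + 316.7·0.87 + 21.1·0.38 = 512.258.
ᾱ = 512.258 / 1021.1 = 0.502.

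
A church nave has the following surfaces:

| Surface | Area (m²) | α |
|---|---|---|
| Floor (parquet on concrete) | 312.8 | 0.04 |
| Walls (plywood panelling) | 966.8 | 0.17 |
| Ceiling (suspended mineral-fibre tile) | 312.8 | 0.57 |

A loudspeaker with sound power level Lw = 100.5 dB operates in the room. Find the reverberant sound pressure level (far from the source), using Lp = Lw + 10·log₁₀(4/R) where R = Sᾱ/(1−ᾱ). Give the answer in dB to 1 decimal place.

Σ(Sᵢαᵢ) = 312.8·0.04 + 966.8·0.17 + 312.8·0.57 = 355.164; total area S = 1592.4 m².
ᾱ = 0.2230, so room constant R = A/(1−ᾱ) = 457.097 m².
Lp = Lw + 10 log₁₀(4/R) = 100.5 -20.58 = 79.9 dB.

79.9 dB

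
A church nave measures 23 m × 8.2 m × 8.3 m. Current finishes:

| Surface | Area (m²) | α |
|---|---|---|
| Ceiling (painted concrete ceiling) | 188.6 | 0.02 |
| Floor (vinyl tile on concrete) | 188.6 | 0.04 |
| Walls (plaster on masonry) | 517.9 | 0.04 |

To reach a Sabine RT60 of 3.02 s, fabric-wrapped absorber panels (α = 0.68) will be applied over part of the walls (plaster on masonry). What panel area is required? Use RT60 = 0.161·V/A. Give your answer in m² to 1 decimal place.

80.3

Summing Sᵢαᵢ: 3.772 + 7.544 + 20.716 → A₁ = 32.032 sabins.
V = 1565.38 m³. Target absorption A₂ = 0.161 × 1565.38 / 3.02 = 83.452 sabins.
ΔA needed = 83.452 − 32.032 = 51.420 sabins.
Each m² of panel replacing the walls (plaster on masonry) adds (0.68 − 0.04) = 0.64 sabins.
Panel area = 51.420 / 0.64 = 80.3 m².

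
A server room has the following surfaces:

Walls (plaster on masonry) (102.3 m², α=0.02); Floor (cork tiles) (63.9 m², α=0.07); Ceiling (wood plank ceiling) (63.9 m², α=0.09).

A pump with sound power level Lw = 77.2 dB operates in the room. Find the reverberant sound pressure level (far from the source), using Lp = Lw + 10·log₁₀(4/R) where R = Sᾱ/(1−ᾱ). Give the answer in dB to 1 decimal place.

Σ(Sᵢαᵢ) = 102.3·0.02 + 63.9·0.07 + 63.9·0.09 = 12.270; total area S = 230.1 m².
ᾱ = 0.0533, so room constant R = A/(1−ᾱ) = 12.961 m².
Lp = 77.2 + 10·log₁₀(4/12.961) = 77.2 + (-5.11) = 72.1 dB.

72.1 dB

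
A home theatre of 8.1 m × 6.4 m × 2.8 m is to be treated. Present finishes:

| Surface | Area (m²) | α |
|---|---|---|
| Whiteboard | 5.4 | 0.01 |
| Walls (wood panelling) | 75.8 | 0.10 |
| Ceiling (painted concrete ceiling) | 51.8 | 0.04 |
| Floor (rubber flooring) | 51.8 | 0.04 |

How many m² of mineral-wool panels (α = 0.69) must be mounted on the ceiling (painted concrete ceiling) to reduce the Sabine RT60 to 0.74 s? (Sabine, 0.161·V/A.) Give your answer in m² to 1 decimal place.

30.5

Equivalent absorption area: A₁ = 5.4*0.01 + 75.8*0.10 + 51.8*0.04 + 51.8*0.04 = 11.778 m².
Required A₂ = 0.161·145.152/0.74 = 31.580 sabins.
Absorption to add: 31.580 − 11.778 = 19.802 sabins.
Each m² of panel replacing the ceiling (painted concrete ceiling) adds (0.69 − 0.04) = 0.65 sabins.
Panel area = 19.802 / 0.65 = 30.5 m².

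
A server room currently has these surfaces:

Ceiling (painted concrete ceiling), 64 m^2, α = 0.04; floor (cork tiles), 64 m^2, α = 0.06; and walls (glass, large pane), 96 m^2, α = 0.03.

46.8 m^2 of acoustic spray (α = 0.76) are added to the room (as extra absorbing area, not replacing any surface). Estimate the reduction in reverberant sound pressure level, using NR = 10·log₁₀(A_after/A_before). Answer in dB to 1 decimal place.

A_before = Σ Sᵢαᵢ = 64·0.04 + 64·0.06 + 96·0.03 = 9.280 sabins.
Added absorption = 46.8 × 0.76 = 35.568 sabins.
A_after = 9.280 + 35.568 = 44.848 sabins.
NR = 10·log₁₀(44.848/9.280) = 6.8 dB.

6.8 dB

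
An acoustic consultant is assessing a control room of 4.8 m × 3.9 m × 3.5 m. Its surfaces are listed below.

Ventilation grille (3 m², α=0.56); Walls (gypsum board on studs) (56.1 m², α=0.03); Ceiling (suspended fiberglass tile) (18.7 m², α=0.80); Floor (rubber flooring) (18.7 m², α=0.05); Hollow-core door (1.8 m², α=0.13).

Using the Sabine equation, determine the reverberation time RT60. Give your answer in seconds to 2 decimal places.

0.54 seconds

Summing Sᵢαᵢ: 1.680 + 1.683 + 14.960 + 0.935 + 0.234 → A = 19.492 sabins.
Volume V = 4.8 × 3.9 × 3.5 = 65.52 m³.
Sabine: RT60 = 0.161 × 65.52 / 19.492 = 0.54 s.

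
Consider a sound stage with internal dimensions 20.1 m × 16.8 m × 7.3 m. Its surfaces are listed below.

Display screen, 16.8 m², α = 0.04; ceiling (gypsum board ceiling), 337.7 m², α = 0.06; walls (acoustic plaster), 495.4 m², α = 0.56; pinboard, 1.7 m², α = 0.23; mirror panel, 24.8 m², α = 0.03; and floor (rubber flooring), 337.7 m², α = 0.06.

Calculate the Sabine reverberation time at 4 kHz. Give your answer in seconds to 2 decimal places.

1.24 s

Equivalent absorption area: A = 16.8*0.04 + 337.7*0.06 + 495.4*0.56 + 1.7*0.23 + 24.8*0.03 + 337.7*0.06 = 319.755 m².
Room volume: 2465.064 m³.
RT60 = 0.161 · V / A = 0.161 × 2465.064 / 319.755 = 1.24 s.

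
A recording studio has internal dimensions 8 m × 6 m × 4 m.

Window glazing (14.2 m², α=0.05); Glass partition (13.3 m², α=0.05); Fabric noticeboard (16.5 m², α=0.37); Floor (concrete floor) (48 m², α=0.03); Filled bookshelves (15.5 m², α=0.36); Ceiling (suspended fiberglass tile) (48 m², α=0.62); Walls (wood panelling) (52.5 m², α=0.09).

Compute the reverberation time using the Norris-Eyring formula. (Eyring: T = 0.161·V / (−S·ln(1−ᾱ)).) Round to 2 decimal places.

0.55 sec

S = Σ Sᵢ = 208.0 m².
Absorption A = 14.2·0.05 + 13.3·0.05 + 16.5·0.37 + 48·0.03 + 15.5·0.36 + 48·0.62 + 52.5·0.09 = 48.985 sabins.
ᾱ = 48.985 / 208.0 = 0.2355.
Eyring denominator: −S ln(1−ᾱ) = 55.855.
V = 8 × 6 × 4 = 192 m³.
RT60 = 0.161 × 192 / 55.855 = 0.55 s.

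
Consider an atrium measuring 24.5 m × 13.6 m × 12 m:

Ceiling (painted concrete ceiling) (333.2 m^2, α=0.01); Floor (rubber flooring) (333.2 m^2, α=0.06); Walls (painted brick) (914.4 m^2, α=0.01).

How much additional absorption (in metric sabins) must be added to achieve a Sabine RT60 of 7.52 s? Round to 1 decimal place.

A₁ = Σ Sᵢαᵢ = 333.2×0.01 + 333.2×0.06 + 914.4×0.01 = 32.468 sabins.
Target A₂ = 0.161·3998.4/7.52 = 85.604 sabins (V = 3998.4 m³).
ΔA = A₂ − A₁ = 85.604 − 32.468 = 53.1 sabins.

53.1 sabins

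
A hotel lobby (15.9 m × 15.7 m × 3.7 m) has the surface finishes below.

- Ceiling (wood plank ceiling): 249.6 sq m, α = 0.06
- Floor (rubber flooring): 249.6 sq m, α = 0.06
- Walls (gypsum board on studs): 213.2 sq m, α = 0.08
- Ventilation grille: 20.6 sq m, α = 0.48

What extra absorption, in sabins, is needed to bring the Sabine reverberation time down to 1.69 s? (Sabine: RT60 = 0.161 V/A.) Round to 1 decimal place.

Total absorption A₁ = 249.6*0.06 + 249.6*0.06 + 213.2*0.08 + 20.6*0.48
  = 14.976 + 14.976 + 17.056 + 9.888 = 56.896 sq m sabins.
For T = 1.69 s, need A₂ = 0.161·V/T = 0.161·923.631/1.69 = 87.991 sabins.
ΔA = A₂ − A₁ = 87.991 − 56.896 = 31.1 sabins.

31.1 sabins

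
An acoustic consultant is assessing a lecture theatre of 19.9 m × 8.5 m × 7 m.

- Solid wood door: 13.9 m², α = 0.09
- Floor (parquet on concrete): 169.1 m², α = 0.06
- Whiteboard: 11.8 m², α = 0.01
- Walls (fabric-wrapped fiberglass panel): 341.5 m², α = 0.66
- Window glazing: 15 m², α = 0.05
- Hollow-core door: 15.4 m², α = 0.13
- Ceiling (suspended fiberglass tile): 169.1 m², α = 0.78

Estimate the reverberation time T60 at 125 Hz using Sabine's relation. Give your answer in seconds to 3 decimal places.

A = Σ Sᵢαᵢ = 13.9×0.09 + 169.1×0.06 + 11.8×0.01 + 341.5×0.66 + 15×0.05 + 15.4×0.13 + 169.1×0.78 = 371.555 sabins.
Volume V = 19.9 × 8.5 × 7 = 1184.05 m³.
RT60 = 0.161 · V / A = 0.161 × 1184.05 / 371.555 = 0.513 s.

0.513 seconds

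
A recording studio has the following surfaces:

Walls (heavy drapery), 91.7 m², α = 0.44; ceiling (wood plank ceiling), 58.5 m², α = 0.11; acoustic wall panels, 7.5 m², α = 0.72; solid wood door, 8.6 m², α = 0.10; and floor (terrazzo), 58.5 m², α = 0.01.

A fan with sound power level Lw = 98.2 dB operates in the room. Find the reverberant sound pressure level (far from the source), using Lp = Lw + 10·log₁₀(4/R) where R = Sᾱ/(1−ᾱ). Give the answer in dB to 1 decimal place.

A = 53.628 sabins; S = 224.8 m².
ᾱ = 0.2386, so room constant R = A/(1−ᾱ) = 70.433 m².
Lp = Lw + 10 log₁₀(4/R) = 98.2 -12.46 = 85.7 dB.

85.7 dB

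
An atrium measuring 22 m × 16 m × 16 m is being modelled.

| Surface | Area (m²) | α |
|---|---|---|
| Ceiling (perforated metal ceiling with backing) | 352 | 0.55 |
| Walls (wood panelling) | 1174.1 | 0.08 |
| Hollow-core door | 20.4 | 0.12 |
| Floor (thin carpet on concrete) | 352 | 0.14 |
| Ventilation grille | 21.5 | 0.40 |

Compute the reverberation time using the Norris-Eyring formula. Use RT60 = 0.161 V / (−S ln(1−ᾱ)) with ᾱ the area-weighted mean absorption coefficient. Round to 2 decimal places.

2.36 sec

S = Σ Sᵢ = 1920.0 m².
Σ(Sᵢαᵢ) = 352·0.55 + 1174.1·0.08 + 20.4·0.12 + 352·0.14 + 21.5·0.40 = 347.856.
ᾱ = 347.856 / 1920.0 = 0.1812.
Eyring denominator: −S ln(1−ᾱ) = 383.838.
V = 22 × 16 × 16 = 5632 m³.
RT60 = 0.161 × 5632 / 383.838 = 2.36 s.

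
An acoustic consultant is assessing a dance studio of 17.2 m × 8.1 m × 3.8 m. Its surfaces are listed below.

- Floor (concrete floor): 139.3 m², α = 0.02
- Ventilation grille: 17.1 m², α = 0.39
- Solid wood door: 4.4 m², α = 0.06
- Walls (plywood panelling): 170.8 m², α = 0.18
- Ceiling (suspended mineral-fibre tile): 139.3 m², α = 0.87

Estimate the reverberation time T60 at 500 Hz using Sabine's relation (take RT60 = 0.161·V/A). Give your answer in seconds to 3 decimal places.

Equivalent absorption area: A = 139.3·0.02 + 17.1·0.39 + 4.4·0.06 + 170.8·0.18 + 139.3·0.87 = 161.654 m².
Room volume: 529.416 m³.
RT60 = 0.161 · V / A = 0.161 × 529.416 / 161.654 = 0.527 s.

0.527 sec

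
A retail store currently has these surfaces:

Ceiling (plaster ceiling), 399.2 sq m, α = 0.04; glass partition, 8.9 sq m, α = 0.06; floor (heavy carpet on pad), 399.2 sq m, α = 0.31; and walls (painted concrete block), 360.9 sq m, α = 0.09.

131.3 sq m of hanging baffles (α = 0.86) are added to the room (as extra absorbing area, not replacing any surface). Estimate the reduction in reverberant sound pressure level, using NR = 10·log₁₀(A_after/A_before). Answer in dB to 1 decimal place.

2.2 dB

Equivalent absorption area: A_before = 399.2*0.04 + 8.9*0.06 + 399.2*0.31 + 360.9*0.09 = 172.735 sq m.
Added absorption = 131.3 × 0.86 = 112.918 sabins.
New total A_after = 285.653 sabins.
NR = 10·log₁₀(285.653/172.735) = 2.2 dB.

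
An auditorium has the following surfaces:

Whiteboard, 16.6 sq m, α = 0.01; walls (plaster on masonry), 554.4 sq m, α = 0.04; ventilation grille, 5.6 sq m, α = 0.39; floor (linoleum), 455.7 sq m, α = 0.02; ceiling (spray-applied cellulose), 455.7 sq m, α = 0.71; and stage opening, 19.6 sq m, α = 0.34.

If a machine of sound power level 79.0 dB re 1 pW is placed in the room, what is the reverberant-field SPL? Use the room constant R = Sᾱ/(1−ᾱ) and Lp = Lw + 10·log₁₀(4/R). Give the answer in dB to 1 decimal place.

Σ(Sᵢαᵢ) = 16.6·0.01 + 554.4·0.04 + 5.6·0.39 + 455.7·0.02 + 455.7·0.71 + 19.6·0.34 = 363.851; total area S = 1507.6 sq m.
ᾱ = 0.2413, so room constant R = A/(1−ᾱ) = 479.572 sq m.
Lp = Lw + 10 log₁₀(4/R) = 79.0 -20.79 = 58.2 dB.

58.2 dB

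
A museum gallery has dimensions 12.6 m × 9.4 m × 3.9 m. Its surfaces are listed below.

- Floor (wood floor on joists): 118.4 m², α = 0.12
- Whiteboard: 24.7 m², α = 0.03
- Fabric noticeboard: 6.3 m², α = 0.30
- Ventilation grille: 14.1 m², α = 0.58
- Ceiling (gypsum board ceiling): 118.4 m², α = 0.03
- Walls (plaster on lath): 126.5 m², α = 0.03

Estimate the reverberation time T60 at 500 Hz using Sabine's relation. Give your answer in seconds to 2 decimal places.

2.30 s

Summing Sᵢαᵢ: 14.208 + 0.741 + 1.890 + 8.178 + 3.552 + 3.795 → A = 32.364 sabins.
V = 12.6·9.4·3.9 = 461.916 m³.
Sabine: RT60 = 0.161 × 461.916 / 32.364 = 2.30 s.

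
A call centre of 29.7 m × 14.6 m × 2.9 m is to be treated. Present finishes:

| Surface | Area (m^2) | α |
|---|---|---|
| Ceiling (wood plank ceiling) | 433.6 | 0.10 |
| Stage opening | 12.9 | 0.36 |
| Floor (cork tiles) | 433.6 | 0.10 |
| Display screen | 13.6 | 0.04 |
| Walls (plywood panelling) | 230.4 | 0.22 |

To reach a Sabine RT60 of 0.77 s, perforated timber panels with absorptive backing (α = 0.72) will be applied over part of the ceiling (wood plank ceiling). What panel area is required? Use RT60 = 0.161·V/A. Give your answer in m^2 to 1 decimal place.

A₁ = Σ Sᵢαᵢ = 433.6*0.10 + 12.9*0.36 + 433.6*0.10 + 13.6*0.04 + 230.4*0.22 = 142.596 sabins.
V = 1257.498 m³. Target absorption A₂ = 0.161 × 1257.498 / 0.77 = 262.931 sabins.
ΔA needed = 262.931 − 142.596 = 120.335 sabins.
Each m^2 of panel replacing the ceiling (wood plank ceiling) adds (0.72 − 0.10) = 0.62 sabins.
Area = ΔA/Δα = 120.335/0.62 = 194.1 m^2.

194.1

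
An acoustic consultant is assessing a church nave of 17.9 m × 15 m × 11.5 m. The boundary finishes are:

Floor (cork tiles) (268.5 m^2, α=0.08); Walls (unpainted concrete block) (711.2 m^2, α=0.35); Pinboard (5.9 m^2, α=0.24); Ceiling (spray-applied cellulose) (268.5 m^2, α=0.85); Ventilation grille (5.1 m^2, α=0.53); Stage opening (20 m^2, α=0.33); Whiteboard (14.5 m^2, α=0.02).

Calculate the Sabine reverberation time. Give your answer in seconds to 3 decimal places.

0.975 sec

Equivalent absorption area: A = 268.5·0.08 + 711.2·0.35 + 5.9·0.24 + 268.5·0.85 + 5.1·0.53 + 20·0.33 + 14.5·0.02 = 509.634 m^2.
Volume V = 17.9 × 15 × 11.5 = 3087.75 m³.
Sabine: RT60 = 0.161 × 3087.75 / 509.634 = 0.975 s.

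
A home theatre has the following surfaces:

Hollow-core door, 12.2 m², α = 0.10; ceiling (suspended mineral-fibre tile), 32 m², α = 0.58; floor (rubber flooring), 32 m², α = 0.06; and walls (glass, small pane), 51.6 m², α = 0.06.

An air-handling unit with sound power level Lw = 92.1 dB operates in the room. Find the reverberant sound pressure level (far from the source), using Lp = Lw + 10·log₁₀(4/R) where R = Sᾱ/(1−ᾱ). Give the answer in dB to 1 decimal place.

83.2 dB

Σ(Sᵢαᵢ) = 12.2·0.10 + 32·0.58 + 32·0.06 + 51.6·0.06 = 24.796; total area S = 127.8 m².
ᾱ = 0.1940, so room constant R = A/(1−ᾱ) = 30.764 m².
Lp = Lw + 10 log₁₀(4/R) = 92.1 -8.86 = 83.2 dB.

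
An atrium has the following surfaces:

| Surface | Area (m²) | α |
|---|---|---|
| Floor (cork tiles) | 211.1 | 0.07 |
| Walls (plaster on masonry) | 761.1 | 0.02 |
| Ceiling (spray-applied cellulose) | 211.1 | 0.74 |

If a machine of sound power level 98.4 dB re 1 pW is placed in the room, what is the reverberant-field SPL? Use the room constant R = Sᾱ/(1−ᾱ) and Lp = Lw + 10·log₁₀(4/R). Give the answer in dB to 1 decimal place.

Σ(Sᵢαᵢ) = 211.1·0.07 + 761.1·0.02 + 211.1·0.74 = 186.213; total area S = 1183.3 m².
ᾱ = 0.1574, so room constant R = A/(1−ᾱ) = 220.998 m².
Lp = 98.4 + 10·log₁₀(4/220.998) = 98.4 + (-17.42) = 81.0 dB.

81.0 dB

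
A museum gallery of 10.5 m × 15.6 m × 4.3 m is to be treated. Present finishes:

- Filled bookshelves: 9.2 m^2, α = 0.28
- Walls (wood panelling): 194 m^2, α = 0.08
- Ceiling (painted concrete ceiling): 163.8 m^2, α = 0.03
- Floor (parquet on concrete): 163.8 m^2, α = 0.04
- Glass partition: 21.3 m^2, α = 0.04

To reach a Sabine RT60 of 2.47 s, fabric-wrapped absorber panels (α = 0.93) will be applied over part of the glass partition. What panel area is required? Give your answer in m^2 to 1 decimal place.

17.4

Total absorption A₁ = 9.2·0.28 + 194·0.08 + 163.8·0.03 + 163.8·0.04 + 21.3·0.04
  = 2.576 + 15.520 + 4.914 + 6.552 + 0.852 = 30.414 m^2 sabins.
Required A₂ = 0.161·704.34/2.47 = 45.910 sabins.
Absorption to add: 45.910 − 30.414 = 15.496 sabins.
Each m^2 of panel replacing the glass partition adds (0.93 − 0.04) = 0.89 sabins.
Area = ΔA/Δα = 15.496/0.89 = 17.4 m^2.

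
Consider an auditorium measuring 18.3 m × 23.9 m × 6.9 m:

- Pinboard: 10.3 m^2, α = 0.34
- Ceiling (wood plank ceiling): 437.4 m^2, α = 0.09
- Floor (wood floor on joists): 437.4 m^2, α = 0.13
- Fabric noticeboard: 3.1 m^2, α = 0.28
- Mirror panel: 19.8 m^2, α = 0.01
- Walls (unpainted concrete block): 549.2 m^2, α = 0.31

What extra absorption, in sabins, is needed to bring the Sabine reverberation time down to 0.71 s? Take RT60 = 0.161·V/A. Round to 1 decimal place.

413.3 sabins

Total absorption A₁ = 10.3*0.34 + 437.4*0.09 + 437.4*0.13 + 3.1*0.28 + 19.8*0.01 + 549.2*0.31
  = 3.502 + 39.366 + 56.862 + 0.868 + 0.198 + 170.252 = 271.048 m^2 sabins.
For T = 0.71 s, need A₂ = 0.161·V/T = 0.161·3017.853/0.71 = 684.330 sabins.
Additional absorption ΔA = 684.330 − 271.048 = 413.3 sabins.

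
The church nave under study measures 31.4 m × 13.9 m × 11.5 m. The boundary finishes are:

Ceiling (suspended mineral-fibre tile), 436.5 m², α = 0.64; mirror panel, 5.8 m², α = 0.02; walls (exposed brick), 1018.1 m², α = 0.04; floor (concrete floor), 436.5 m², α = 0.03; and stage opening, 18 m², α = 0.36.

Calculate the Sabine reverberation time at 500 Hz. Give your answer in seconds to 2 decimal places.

Summing Sᵢαᵢ: 279.360 + 0.116 + 40.724 + 13.095 + 6.480 → A = 339.775 sabins.
Volume V = 31.4 × 13.9 × 11.5 = 5019.29 m³.
Sabine: RT60 = 0.161 × 5019.29 / 339.775 = 2.38 s.

2.38 s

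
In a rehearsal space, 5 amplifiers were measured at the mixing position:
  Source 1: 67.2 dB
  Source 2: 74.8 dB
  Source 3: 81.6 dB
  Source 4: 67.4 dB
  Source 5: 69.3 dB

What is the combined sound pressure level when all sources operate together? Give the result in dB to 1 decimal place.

82.9 dB

Sum in the linear (power) domain: Σ 10^(Lᵢ/10) = 10^(67.2/10) + 10^(74.8/10) + 10^(81.6/10) + 10^(67.4/10) + 10^(69.3/10) = 1.94e+08.
Back to dB: 10·log₁₀ Σ = 82.9 dB.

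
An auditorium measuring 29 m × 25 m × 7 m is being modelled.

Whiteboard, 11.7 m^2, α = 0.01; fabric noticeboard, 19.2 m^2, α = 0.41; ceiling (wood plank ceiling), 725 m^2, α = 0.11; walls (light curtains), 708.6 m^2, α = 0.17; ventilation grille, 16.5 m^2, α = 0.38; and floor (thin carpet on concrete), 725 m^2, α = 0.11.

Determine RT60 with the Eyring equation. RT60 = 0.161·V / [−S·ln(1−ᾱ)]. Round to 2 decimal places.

2.59 sec

S = Σ Sᵢ = 2206.0 m^2.
Absorption A = 11.7·0.01 + 19.2·0.41 + 725·0.11 + 708.6·0.17 + 16.5·0.38 + 725·0.11 = 294.221 sabins.
ᾱ = 294.221 / 2206.0 = 0.1334.
Eyring denominator: −S ln(1−ᾱ) = 315.850.
V = 29 × 25 × 7 = 5075 m³.
T = 0.161·V/[−S·ln(1−ᾱ)] = 0.161·5075/315.850 = 2.59 s.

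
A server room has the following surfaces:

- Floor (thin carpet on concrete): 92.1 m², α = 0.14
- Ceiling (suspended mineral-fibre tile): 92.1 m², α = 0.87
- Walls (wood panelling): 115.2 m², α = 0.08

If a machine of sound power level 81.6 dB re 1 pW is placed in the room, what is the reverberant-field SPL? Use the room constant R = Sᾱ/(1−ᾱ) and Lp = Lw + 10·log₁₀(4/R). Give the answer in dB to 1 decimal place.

Σ(Sᵢαᵢ) = 92.1×0.14 + 92.1×0.87 + 115.2×0.08 = 102.237; total area S = 299.4 m².
ᾱ = 102.237/299.4 = 0.3415; R = Sᾱ/(1−ᾱ) = 102.237/(1−0.3415) = 155.257 m².
Lp = Lw + 10 log₁₀(4/R) = 81.6 -15.89 = 65.7 dB.

65.7 dB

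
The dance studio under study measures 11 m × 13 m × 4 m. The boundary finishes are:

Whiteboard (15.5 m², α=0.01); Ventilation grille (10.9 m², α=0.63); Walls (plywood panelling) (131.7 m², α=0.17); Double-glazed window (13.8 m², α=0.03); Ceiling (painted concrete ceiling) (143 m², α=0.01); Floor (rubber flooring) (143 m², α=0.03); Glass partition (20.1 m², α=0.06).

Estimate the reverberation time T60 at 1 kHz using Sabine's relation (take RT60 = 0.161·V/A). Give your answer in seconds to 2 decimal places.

2.51 seconds

Summing Sᵢαᵢ: 0.155 + 6.867 + 22.389 + 0.414 + 1.430 + 4.290 + 1.206 → A = 36.751 sabins.
Room volume: 572 m³.
RT60 = 0.161 · V / A = 0.161 × 572 / 36.751 = 2.51 s.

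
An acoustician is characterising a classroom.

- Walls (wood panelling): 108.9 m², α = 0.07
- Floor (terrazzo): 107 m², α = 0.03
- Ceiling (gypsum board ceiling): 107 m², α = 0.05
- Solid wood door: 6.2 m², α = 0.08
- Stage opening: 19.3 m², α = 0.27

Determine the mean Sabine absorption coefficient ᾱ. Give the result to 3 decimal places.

S = Σ Sᵢ = 108.9 + 107 + 107 + 6.2 + 19.3 = 348.4 m².
Σ(Sᵢαᵢ) = 108.9·0.07 + 107·0.03 + 107·0.05 + 6.2·0.08 + 19.3·0.27 = 21.890.
ᾱ = 21.890 / 348.4 = 0.063.

0.063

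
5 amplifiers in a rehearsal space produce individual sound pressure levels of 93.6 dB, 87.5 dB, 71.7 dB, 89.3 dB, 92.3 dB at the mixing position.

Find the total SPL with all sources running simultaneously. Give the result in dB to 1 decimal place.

97.3 dB

Σ 10^(Lᵢ/10) = 5.417e+09.
Combined level = 10 log₁₀(5.417e+09) = 97.3 dB.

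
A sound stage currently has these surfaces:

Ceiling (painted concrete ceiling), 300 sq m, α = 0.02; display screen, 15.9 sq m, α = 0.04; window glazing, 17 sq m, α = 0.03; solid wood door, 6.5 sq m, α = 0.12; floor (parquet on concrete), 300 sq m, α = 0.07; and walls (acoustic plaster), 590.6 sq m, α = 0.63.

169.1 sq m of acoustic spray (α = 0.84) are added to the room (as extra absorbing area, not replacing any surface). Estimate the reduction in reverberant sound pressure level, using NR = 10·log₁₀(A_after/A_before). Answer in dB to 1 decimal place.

Equivalent absorption area: A_before = 300·0.02 + 15.9·0.04 + 17·0.03 + 6.5·0.12 + 300·0.07 + 590.6·0.63 = 401.004 sq m.
Added absorption = 169.1 × 0.84 = 142.044 sabins.
A_after = 401.004 + 142.044 = 543.048 sabins.
Reduction = 10 log₁₀(A_after/A_before) = 10 log₁₀(1.3542) = 1.3 dB.

1.3 dB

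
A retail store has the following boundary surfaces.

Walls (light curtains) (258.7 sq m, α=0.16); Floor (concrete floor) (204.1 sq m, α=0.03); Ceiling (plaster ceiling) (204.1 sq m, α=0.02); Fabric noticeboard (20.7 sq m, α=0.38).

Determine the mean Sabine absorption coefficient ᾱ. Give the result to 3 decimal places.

Total surface area S = 687.6 sq m.
Σ(Sᵢαᵢ) = 258.7×0.16 + 204.1×0.03 + 204.1×0.02 + 20.7×0.38 = 59.463.
ᾱ = A/S = 0.086.

0.086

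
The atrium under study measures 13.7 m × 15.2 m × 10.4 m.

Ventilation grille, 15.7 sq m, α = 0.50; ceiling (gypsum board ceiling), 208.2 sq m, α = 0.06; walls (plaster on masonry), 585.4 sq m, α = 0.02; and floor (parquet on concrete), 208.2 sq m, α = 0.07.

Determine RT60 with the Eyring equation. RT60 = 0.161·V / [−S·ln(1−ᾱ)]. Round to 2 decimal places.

7.31 s

S = Σ Sᵢ = 1017.5 sq m.
Σ(Sᵢαᵢ) = 15.7·0.50 + 208.2·0.06 + 585.4·0.02 + 208.2·0.07 = 46.624.
ᾱ = 46.624 / 1017.5 = 0.0458.
Eyring denominator: −S ln(1−ᾱ) = 47.702.
V = 13.7 × 15.2 × 10.4 = 2165.696 m³.
RT60 = 0.161 × 2165.696 / 47.702 = 7.31 s.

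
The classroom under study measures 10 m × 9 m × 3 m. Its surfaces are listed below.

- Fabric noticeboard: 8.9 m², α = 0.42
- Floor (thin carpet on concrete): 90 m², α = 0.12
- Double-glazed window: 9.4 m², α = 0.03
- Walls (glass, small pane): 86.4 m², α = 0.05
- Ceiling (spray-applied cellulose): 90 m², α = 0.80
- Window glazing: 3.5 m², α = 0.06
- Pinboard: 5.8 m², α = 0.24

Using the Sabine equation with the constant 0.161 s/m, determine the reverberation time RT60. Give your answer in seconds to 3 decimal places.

0.469 s

Summing Sᵢαᵢ: 3.738 + 10.800 + 0.282 + 4.320 + 72.000 + 0.210 + 1.392 → A = 92.742 sabins.
Room volume: 270 m³.
RT60 = 0.161 · V / A = 0.161 × 270 / 92.742 = 0.469 s.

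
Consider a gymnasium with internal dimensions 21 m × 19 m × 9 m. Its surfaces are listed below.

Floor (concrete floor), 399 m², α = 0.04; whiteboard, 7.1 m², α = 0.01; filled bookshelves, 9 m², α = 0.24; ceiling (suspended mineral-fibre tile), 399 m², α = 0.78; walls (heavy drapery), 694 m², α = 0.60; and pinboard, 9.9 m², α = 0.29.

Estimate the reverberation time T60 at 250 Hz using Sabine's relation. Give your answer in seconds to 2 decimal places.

0.77 seconds

A = Σ Sᵢαᵢ = 399*0.04 + 7.1*0.01 + 9*0.24 + 399*0.78 + 694*0.60 + 9.9*0.29 = 748.682 sabins.
Room volume: 3591 m³.
Sabine: RT60 = 0.161 × 3591 / 748.682 = 0.77 s.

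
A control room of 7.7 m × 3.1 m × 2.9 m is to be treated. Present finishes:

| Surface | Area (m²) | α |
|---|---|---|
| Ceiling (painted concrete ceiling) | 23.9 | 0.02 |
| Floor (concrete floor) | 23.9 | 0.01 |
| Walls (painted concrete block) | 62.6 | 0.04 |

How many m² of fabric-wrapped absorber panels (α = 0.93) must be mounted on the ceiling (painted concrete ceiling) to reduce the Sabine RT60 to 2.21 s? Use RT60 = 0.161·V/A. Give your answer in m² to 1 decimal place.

A₁ = Σ Sᵢαᵢ = 23.9·0.02 + 23.9·0.01 + 62.6·0.04 = 3.221 sabins.
Required A₂ = 0.161·69.223/2.21 = 5.043 sabins.
Absorption to add: 5.043 − 3.221 = 1.822 sabins.
Each m² of panel replacing the ceiling (painted concrete ceiling) adds (0.93 − 0.02) = 0.91 sabins.
Panel area = 1.822 / 0.91 = 2.0 m².

2.0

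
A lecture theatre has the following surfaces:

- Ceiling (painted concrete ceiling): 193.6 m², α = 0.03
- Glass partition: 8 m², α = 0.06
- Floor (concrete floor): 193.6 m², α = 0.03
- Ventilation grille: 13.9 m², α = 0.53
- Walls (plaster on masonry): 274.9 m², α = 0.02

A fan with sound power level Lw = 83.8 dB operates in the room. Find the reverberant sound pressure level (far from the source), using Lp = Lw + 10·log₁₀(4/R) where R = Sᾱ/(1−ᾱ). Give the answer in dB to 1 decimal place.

75.7 dB

Σ(Sᵢαᵢ) = 193.6·0.03 + 8·0.06 + 193.6·0.03 + 13.9·0.53 + 274.9·0.02 = 24.961; total area S = 684.0 m².
ᾱ = 24.961/684.0 = 0.0365; R = Sᾱ/(1−ᾱ) = 24.961/(1−0.0365) = 25.907 m².
Lp = Lw + 10 log₁₀(4/R) = 83.8 -8.11 = 75.7 dB.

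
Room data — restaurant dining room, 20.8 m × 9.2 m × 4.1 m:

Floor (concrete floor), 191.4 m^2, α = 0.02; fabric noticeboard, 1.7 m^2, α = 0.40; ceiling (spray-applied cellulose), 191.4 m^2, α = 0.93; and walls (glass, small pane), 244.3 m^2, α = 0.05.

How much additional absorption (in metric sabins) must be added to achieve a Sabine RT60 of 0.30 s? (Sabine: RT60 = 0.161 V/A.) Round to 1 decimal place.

226.3 sabins

Total absorption A₁ = 191.4*0.02 + 1.7*0.40 + 191.4*0.93 + 244.3*0.05
  = 3.828 + 0.680 + 178.002 + 12.215 = 194.725 m^2 sabins.
Target A₂ = 0.161·784.576/0.30 = 421.056 sabins (V = 784.576 m³).
ΔA = A₂ − A₁ = 421.056 − 194.725 = 226.3 sabins.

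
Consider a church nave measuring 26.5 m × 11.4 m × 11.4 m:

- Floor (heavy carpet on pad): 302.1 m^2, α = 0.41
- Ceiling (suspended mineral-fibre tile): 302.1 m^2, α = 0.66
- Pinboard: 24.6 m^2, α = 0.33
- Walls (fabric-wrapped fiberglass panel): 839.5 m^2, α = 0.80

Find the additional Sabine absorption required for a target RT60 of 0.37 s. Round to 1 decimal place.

Equivalent absorption area: A₁ = 302.1×0.41 + 302.1×0.66 + 24.6×0.33 + 839.5×0.80 = 1002.965 m^2.
Target A₂ = 0.161·3443.94/0.37 = 1498.579 sabins (V = 3443.94 m³).
Additional absorption ΔA = 1498.579 − 1002.965 = 495.6 sabins.

495.6 sabins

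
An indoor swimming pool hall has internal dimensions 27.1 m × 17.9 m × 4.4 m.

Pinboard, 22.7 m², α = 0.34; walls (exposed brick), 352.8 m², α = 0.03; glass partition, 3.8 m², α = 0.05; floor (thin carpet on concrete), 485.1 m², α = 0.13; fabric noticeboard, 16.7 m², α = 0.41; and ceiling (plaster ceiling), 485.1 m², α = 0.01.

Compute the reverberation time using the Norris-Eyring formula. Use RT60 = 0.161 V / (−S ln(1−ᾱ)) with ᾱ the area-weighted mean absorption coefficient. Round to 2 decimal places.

Total surface area S = 22.7 + 352.8 + 3.8 + 485.1 + 16.7 + 485.1 = 1366.2 m².
Σ(Sᵢαᵢ) = 22.7·0.34 + 352.8·0.03 + 3.8·0.05 + 485.1·0.13 + 16.7·0.41 + 485.1·0.01 = 93.253.
ᾱ = 93.253 / 1366.2 = 0.0683.
−S·ln(1−ᾱ) = −1366.2 × ln(1 − 0.0683) = 96.651.
V = 27.1 × 17.9 × 4.4 = 2134.396 m³.
RT60 = 0.161 × 2134.396 / 96.651 = 3.56 s.

3.56 s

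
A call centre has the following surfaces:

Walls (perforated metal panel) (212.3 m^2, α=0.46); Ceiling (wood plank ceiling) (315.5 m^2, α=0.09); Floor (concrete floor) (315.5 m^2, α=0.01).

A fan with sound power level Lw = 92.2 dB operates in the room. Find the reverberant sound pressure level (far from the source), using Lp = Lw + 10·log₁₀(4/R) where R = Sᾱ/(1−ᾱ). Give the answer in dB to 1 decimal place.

76.4 dB

Σ(Sᵢαᵢ) = 212.3×0.46 + 315.5×0.09 + 315.5×0.01 = 129.208; total area S = 843.3 m^2.
ᾱ = 0.1532, so room constant R = A/(1−ᾱ) = 152.584 m^2.
Lp = Lw + 10 log₁₀(4/R) = 92.2 -15.81 = 76.4 dB.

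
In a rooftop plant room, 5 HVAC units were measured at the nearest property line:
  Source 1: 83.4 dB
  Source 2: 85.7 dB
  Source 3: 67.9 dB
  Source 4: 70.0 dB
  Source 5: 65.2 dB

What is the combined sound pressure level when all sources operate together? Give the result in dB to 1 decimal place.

Sum in the linear (power) domain: Σ 10^(Lᵢ/10) = 10^(83.4/10) + 10^(85.7/10) + 10^(67.9/10) + 10^(70.0/10) + 10^(65.2/10) = 6.098e+08.
L_total = 10·log₁₀(6.098e+08) = 87.9 dB.

87.9 dB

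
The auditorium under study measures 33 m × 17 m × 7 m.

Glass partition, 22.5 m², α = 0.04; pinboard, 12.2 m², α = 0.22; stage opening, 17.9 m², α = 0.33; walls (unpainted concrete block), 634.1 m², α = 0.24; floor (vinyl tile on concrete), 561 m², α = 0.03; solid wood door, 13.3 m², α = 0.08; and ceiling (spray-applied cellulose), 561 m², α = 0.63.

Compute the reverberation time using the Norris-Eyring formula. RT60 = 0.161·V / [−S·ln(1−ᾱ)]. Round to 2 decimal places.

S = Σ Sᵢ = 1822.0 m².
Absorption A = 22.5·0.04 + 12.2·0.22 + 17.9·0.33 + 634.1·0.24 + 561·0.03 + 13.3·0.08 + 561·0.63 = 532.999 sabins.
Mean coefficient ᾱ = A/S = 0.2925.
−S·ln(1−ᾱ) = −1822.0 × ln(1 − 0.2925) = 630.444.
V = 33 × 17 × 7 = 3927 m³.
T = 0.161·V/[−S·ln(1−ᾱ)] = 0.161·3927/630.444 = 1.00 s.

1.00 sec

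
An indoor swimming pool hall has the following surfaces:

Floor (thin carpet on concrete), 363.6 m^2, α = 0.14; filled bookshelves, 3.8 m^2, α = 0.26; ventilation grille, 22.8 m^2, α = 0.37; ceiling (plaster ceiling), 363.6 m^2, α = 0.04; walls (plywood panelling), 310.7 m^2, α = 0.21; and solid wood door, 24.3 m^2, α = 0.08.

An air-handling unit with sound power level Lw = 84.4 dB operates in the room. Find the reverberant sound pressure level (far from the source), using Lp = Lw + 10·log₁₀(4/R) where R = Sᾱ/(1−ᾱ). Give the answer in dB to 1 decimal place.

Σ(Sᵢαᵢ) = 363.6·0.14 + 3.8·0.26 + 22.8·0.37 + 363.6·0.04 + 310.7·0.21 + 24.3·0.08 = 142.063; total area S = 1088.8 m^2.
ᾱ = 142.063/1088.8 = 0.1305; R = Sᾱ/(1−ᾱ) = 142.063/(1−0.1305) = 163.385 m^2.
Lp = Lw + 10 log₁₀(4/R) = 84.4 -16.11 = 68.3 dB.

68.3 dB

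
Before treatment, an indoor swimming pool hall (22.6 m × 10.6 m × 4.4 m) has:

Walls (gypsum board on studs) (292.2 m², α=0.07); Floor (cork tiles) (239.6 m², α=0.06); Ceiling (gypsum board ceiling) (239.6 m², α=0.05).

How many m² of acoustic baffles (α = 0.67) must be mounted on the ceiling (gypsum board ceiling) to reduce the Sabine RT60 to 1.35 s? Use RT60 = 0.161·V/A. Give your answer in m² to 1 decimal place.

Total absorption A₁ = 292.2·0.07 + 239.6·0.06 + 239.6·0.05
  = 20.454 + 14.376 + 11.980 = 46.810 m² sabins.
Required A₂ = 0.161·1054.064/1.35 = 125.707 sabins.
ΔA needed = 125.707 − 46.810 = 78.897 sabins.
Each m² of panel replacing the ceiling (gypsum board ceiling) adds (0.67 − 0.05) = 0.62 sabins.
Panel area = 78.897 / 0.62 = 127.3 m².

127.3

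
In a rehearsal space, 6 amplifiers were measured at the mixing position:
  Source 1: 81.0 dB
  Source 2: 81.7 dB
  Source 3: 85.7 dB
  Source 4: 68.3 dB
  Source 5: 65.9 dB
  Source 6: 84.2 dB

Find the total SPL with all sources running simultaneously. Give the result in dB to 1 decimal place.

89.6 dB

Sum in the linear (power) domain: Σ 10^(Lᵢ/10) = 10^(81.0/10) + 10^(81.7/10) + 10^(85.7/10) + 10^(68.3/10) + 10^(65.9/10) + 10^(84.2/10) = 9.19e+08.
L_total = 10·log₁₀(9.19e+08) = 89.6 dB.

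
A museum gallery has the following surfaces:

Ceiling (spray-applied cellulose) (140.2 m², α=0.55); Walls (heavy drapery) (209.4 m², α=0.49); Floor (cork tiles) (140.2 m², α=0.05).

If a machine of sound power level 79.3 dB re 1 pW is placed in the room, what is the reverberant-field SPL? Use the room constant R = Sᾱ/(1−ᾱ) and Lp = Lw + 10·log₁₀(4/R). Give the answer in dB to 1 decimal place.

60.5 dB

Σ(Sᵢαᵢ) = 140.2·0.55 + 209.4·0.49 + 140.2·0.05 = 186.726; total area S = 489.8 m².
ᾱ = 186.726/489.8 = 0.3812; R = Sᾱ/(1−ᾱ) = 186.726/(1−0.3812) = 301.755 m².
Lp = Lw + 10 log₁₀(4/R) = 79.3 -18.78 = 60.5 dB.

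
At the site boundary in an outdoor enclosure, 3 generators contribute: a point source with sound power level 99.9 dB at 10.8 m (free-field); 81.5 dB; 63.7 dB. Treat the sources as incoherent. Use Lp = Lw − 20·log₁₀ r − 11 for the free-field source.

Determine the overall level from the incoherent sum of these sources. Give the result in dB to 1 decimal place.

81.8 dB

Source at 10.8 m: Lp = 99.9 − 20·log₁₀(10.8) − 11 = 68.2 dB.
Sum in the linear (power) domain: Σ 10^(Lᵢ/10) = 10^(68.2/10) + 10^(81.5/10) + 10^(63.7/10) = 1.502e+08.
L_total = 10·log₁₀(1.502e+08) = 81.8 dB.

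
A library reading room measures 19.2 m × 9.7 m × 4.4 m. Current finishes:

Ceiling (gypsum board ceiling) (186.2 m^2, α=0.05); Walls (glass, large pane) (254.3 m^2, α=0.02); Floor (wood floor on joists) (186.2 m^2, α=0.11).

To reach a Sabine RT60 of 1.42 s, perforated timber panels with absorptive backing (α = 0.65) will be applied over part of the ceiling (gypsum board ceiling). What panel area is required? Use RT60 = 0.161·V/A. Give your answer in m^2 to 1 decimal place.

96.7

Summing Sᵢαᵢ: 9.310 + 5.086 + 20.482 → A₁ = 34.878 sabins.
Required A₂ = 0.161·819.456/1.42 = 92.910 sabins.
Absorption to add: 92.910 − 34.878 = 58.032 sabins.
Net gain per m^2: Δα = 0.65 − 0.05 = 0.60.
Panel area = 58.032 / 0.60 = 96.7 m^2.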